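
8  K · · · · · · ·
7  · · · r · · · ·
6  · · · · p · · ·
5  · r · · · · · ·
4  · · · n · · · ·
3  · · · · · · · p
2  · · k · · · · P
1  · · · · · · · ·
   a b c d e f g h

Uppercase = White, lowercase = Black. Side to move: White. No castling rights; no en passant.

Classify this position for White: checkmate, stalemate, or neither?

stalemate

White to move; white king on a8.
In check: no.
King squares — a7: attacked by Rd7; b7: attacked by Rb5; b8: attacked by Rb5.
Legal moves for White: none.
Not in check and no legal moves → stalemate.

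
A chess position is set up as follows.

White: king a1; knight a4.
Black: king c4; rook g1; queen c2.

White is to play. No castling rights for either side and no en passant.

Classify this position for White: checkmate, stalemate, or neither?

checkmate

White to move; white king on a1.
In check: yes, from the black rook on g1.
King squares — b1: attacked by Rg1; a2: attacked by Qc2; b2: attacked by Qc2.
Legal moves for White: none.
In check with no legal moves → checkmate.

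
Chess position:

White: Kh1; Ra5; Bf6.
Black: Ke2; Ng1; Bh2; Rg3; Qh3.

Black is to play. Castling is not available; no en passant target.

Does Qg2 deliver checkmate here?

yes

After Qg2: white king on h1; in check: yes, from the black queen on g2.
King squares — g1: attacked by Qg2; g2: attacked by Rg3; h2: attacked by Qg2.
White has no legal moves → checkmate.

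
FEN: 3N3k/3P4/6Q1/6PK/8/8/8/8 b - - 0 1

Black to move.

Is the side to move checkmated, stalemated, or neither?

Black to move; black king on h8.
In check: no.
King squares — g7: attacked by Qg6; h7: attacked by Qg6; g8: attacked by Qg6.
Legal moves for Black: none.
Not in check and no legal moves → stalemate.

stalemate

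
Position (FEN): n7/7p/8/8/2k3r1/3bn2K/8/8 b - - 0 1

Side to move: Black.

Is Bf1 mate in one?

no

After Bf1: white king on h3; in check: yes, from the black bishop on f1.
White has 1 legal reply: Kh2.
In check but a legal move exists → not checkmate.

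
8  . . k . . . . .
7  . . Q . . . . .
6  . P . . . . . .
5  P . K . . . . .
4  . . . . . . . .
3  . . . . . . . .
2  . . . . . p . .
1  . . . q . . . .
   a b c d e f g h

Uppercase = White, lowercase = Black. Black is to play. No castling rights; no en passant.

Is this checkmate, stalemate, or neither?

Black to move; black king on c8.
In check: yes, from the white queen on c7.
King squares — b7: attacked by Qc7; c7: attacked by Pb6; d7: attacked by Qc7; b8: attacked by Qc7; d8: attacked by Qc7.
Legal moves for Black: none.
In check with no legal moves → checkmate.

checkmate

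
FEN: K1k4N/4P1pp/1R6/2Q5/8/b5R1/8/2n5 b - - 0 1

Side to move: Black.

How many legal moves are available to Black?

2

Black to move; king on c8.
In check: yes, from the white queen on c5.
Legal moves: Kd7, Bxc5.
Count: 2.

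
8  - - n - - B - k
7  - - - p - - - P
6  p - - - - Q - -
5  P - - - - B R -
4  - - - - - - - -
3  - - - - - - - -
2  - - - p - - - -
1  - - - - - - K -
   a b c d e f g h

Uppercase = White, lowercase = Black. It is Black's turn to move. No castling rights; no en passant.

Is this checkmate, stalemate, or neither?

Black to move; black king on h8.
In check: yes, from the white queen on f6.
King squares — g7: attacked by Rg5; h7: attacked by Bf5; g8: attacked by Rg5.
Legal moves for Black: none.
In check with no legal moves → checkmate.

checkmate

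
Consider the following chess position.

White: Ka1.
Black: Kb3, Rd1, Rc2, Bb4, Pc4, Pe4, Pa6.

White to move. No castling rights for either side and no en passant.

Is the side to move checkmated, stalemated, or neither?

checkmate

White to move; white king on a1.
In check: yes, from the black rook on d1.
King squares — b1: attacked by Rd1; a2: attacked by Rc2; b2: attacked by Rc2.
Legal moves for White: none.
In check with no legal moves → checkmate.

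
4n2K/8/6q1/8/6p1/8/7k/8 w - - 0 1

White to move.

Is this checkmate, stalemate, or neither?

White to move; white king on h8.
In check: no.
King squares — g7: attacked by Qg6; h7: attacked by Qg6; g8: attacked by Qg6.
Legal moves for White: none.
Not in check and no legal moves → stalemate.

stalemate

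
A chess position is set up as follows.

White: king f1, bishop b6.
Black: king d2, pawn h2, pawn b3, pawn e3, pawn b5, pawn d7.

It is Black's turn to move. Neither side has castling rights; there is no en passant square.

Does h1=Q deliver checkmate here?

yes

After h1=Q: white king on f1; in check: yes, from the black queen on h1.
King squares — e1: attacked by Qh1; g1: attacked by Qh1; e2: attacked by Kd2; f2: attacked by Pe3; g2: attacked by Qh1.
White has no legal moves → checkmate.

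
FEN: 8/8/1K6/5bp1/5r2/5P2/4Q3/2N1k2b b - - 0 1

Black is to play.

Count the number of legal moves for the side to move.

0

Black to move; king on e1.
In check: yes, from the white queen on e2.
Legal moves: none.
Count: 0.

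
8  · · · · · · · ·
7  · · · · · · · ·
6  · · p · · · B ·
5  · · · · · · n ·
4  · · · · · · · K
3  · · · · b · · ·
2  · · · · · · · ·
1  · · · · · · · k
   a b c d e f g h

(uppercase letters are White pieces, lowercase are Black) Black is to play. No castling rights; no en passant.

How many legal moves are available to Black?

19

Black to move; king on h1.
In check: no.
Legal moves: Nh7, Nf7, Ne6, Ne4, Nh3, Nf3+, Ba7, Bb6, Bc5, Bf4, Bd4, Bf2+, Bd2, Bg1, Bc1, Kh2, Kg2, Kg1, c5.
Count: 19.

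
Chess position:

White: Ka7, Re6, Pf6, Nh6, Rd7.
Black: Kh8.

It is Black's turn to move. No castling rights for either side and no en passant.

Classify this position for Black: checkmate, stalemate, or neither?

stalemate

Black to move; black king on h8.
In check: no.
King squares — g7: attacked by Pf6; h7: attacked by Rd7; g8: attacked by Nh6.
Legal moves for Black: none.
Not in check and no legal moves → stalemate.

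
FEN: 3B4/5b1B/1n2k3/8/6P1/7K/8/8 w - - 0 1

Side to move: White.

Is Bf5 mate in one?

no

After Bf5: black king on e6; in check: yes, from the white bishop on f5.
Black has 3 legal replies: Kd6, Ke5, Kd5.
In check but a legal move exists → not checkmate.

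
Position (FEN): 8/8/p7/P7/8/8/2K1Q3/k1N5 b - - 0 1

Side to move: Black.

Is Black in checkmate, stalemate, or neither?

Black to move; black king on a1.
In check: no.
King squares — b1: attacked by Kc2; a2: attacked by Nc1; b2: attacked by Kc2.
Legal moves for Black: none.
Not in check and no legal moves → stalemate.

stalemate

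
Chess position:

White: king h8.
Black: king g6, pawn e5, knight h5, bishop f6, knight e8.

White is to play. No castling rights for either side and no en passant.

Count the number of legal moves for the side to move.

White to move; king on h8.
In check: yes, from the black bishop on f6.
Legal moves: Kg8.
Count: 1.

1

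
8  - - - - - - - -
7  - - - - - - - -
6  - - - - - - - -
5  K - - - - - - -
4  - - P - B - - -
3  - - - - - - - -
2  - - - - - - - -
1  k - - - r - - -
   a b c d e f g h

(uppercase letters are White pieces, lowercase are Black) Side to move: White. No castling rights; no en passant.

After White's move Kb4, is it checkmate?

no

After Kb4: black king on a1; in check: no.
Black is not in check, so this cannot be checkmate.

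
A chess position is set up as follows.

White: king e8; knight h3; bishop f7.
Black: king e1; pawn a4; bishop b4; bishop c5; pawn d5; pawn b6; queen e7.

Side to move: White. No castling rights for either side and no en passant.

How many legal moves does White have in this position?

White to move; king on e8.
In check: yes, from the black queen on e7.
Legal moves: none.
Count: 0.

0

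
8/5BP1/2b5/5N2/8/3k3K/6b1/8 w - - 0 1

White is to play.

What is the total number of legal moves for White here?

4

White to move; king on h3.
In check: yes, from the black bishop on g2.
Legal moves: Kh4, Kg4, Kg3, Kh2.
Count: 4.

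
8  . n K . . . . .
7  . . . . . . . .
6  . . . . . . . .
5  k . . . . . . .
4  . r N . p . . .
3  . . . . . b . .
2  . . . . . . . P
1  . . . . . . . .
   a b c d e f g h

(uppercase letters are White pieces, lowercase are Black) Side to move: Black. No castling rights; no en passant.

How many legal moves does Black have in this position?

4

Black to move; king on a5.
In check: yes, from the white knight on c4.
Legal moves: Ka6, Kb5, Ka4, Rxc4+.
Count: 4.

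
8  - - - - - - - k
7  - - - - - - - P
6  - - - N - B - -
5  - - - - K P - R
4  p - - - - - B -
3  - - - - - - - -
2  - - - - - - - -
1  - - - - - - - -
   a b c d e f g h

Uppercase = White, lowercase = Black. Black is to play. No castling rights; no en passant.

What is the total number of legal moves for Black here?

0

Black to move; king on h8.
In check: yes, from the white bishop on f6.
Legal moves: none.
Count: 0.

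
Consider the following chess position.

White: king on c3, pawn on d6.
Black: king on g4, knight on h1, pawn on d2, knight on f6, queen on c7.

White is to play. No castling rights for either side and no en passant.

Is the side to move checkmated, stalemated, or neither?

White to move; white king on c3.
In check: yes, from the black queen on c7.
Legal moves for White: Kd4, Kb4, Kd3, Kb3, Kxd2, Kb2, dxc7.
White is in check but has 7 legal moves → neither.

neither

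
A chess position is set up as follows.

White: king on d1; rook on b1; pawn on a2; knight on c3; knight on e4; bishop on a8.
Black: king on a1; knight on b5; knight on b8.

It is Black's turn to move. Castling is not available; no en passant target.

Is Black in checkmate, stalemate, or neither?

checkmate

Black to move; black king on a1.
In check: yes, from the white rook on b1.
King squares — b1: attacked by Nc3; a2: attacked by Nc3; b2: attacked by Rb1.
Legal moves for Black: none.
In check with no legal moves → checkmate.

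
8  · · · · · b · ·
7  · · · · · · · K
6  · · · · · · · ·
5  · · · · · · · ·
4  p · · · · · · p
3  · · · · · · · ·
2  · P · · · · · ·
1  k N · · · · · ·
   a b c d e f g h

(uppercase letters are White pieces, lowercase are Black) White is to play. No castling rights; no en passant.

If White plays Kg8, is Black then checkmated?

no

After Kg8: black king on a1; in check: no.
Black is not in check, so this cannot be checkmate.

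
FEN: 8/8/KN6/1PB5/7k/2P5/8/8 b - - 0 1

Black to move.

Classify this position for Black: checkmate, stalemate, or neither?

neither

Black to move; black king on h4.
In check: no.
Legal moves for Black: Kh5, Kg5, Kg4, Kh3, Kg3.
Black has 5 legal moves and is not in check → neither.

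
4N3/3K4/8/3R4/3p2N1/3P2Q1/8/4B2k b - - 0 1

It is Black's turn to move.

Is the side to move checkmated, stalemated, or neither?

Black to move; black king on h1.
In check: no.
King squares — g1: attacked by Qg3; g2: attacked by Qg3; h2: attacked by Qg3.
Legal moves for Black: none.
Not in check and no legal moves → stalemate.

stalemate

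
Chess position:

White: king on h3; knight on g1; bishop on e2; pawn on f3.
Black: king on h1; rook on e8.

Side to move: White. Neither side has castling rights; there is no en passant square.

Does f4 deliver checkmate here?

After f4: black king on h1; in check: no.
Black is not in check, so this cannot be checkmate.

no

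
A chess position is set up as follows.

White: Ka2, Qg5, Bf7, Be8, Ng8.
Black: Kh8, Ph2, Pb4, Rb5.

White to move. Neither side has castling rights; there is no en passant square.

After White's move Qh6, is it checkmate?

yes

After Qh6: black king on h8; in check: yes, from the white queen on h6.
King squares — g7: attacked by Qh6; h7: attacked by Qh6; g8: attacked by Bf7.
Black has no legal moves → checkmate.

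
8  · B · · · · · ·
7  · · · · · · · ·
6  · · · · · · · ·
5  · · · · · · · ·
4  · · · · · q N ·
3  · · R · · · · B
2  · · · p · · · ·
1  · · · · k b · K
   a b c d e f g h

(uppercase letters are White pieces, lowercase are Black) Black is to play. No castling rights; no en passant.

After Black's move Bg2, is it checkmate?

no

After Bg2: white king on h1; in check: yes, from the black bishop on g2.
White has 3 legal replies: Kxg2, Kg1, Bxg2.
In check but a legal move exists → not checkmate.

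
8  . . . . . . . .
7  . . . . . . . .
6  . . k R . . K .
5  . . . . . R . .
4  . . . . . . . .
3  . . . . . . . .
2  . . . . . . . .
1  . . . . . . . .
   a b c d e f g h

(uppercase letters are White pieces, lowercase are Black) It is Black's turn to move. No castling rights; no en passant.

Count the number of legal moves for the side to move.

3

Black to move; king on c6.
In check: yes, from the white rook on d6.
Legal moves: Kc7, Kb7, Kxd6.
Count: 3.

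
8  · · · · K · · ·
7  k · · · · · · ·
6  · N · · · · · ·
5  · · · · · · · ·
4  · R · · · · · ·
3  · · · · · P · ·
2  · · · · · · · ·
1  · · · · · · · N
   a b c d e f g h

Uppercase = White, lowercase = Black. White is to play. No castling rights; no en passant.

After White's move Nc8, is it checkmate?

After Nc8: black king on a7; in check: yes, from the white knight on c8.
Black has 2 legal replies: Ka8, Ka6.
In check but a legal move exists → not checkmate.

no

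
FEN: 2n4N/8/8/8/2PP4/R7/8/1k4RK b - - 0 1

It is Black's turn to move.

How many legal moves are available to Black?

2

Black to move; king on b1.
In check: yes, from the white rook on g1.
Legal moves: Kc2, Kb2.
Count: 2.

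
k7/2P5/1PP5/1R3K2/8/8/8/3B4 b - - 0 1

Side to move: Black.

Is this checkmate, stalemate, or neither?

Black to move; black king on a8.
In check: no.
King squares — a7: attacked by Pb6; b7: attacked by Pc6; b8: attacked by Pc7.
Legal moves for Black: none.
Not in check and no legal moves → stalemate.

stalemate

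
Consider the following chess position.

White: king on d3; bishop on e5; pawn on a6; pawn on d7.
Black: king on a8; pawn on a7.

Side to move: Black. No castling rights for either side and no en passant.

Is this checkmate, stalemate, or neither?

stalemate

Black to move; black king on a8.
In check: no.
King squares — a7: own pawn; b7: attacked by Pa6; b8: attacked by Be5.
Legal moves for Black: none.
Not in check and no legal moves → stalemate.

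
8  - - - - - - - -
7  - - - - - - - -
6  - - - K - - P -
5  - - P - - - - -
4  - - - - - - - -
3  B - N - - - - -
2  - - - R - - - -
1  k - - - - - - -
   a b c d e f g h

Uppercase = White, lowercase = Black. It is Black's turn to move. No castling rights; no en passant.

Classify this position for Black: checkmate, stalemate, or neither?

stalemate

Black to move; black king on a1.
In check: no.
King squares — b1: attacked by Nc3; a2: attacked by Rd2; b2: attacked by Rd2.
Legal moves for Black: none.
Not in check and no legal moves → stalemate.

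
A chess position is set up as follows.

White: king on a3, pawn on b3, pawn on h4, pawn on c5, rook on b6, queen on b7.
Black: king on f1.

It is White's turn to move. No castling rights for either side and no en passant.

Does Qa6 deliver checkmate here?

After Qa6: black king on f1; in check: yes, from the white queen on a6.
Black has 4 legal replies: Kg2, Kf2, Kg1, Ke1.
In check but a legal move exists → not checkmate.

no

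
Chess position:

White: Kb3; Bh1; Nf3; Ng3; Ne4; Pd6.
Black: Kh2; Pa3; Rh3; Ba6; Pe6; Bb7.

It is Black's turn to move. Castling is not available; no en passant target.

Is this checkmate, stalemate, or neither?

checkmate

Black to move; black king on h2.
In check: yes, from the white knight on f3.
King squares — g1: attacked by Nf3; h1: attacked by Ng3; g2: attacked by Bh1; g3: attacked by Ne4; h3: own rook.
Legal moves for Black: none.
In check with no legal moves → checkmate.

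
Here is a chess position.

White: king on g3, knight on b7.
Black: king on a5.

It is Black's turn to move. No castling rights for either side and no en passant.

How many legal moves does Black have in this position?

Black to move; king on a5.
In check: yes, from the white knight on b7.
Legal moves: Kb6, Ka6, Kb5, Kb4, Ka4.
Count: 5.

5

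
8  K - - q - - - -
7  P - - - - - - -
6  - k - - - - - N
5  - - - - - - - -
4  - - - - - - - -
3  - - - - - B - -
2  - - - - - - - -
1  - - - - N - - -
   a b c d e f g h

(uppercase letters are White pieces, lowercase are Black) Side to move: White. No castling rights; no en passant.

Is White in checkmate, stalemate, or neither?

White to move; white king on a8.
In check: yes, from the black queen on d8.
King squares — a7: own pawn; b7: attacked by Kb6; b8: attacked by Qd8.
Legal moves for White: none.
In check with no legal moves → checkmate.

checkmate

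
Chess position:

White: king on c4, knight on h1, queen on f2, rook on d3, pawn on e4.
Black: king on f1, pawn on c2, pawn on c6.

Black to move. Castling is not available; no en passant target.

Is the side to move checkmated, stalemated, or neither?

Black to move; black king on f1.
In check: yes, from the white queen on f2.
King squares — e1: attacked by Qf2; g1: attacked by Qf2; e2: attacked by Qf2; f2: attacked by Nh1; g2: attacked by Qf2.
Legal moves for Black: none.
In check with no legal moves → checkmate.

checkmate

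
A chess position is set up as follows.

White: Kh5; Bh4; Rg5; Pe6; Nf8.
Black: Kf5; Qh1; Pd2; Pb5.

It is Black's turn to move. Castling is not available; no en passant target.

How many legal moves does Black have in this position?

3

Black to move; king on f5.
In check: yes, from the white rook on g5.
Legal moves: Kf6, Kf4, Ke4.
Count: 3.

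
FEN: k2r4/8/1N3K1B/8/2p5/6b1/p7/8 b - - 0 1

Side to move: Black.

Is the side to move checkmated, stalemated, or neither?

neither

Black to move; black king on a8.
In check: yes, from the white knight on b6.
King squares — a7: available; b7: available; b8: available.
Legal moves for Black: Kb8, Kb7, Ka7.
Black is in check but has 3 legal moves → neither.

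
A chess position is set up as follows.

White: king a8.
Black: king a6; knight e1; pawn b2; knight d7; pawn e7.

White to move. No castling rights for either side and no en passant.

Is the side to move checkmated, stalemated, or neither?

stalemate

White to move; white king on a8.
In check: no.
King squares — a7: attacked by Ka6; b7: attacked by Ka6; b8: attacked by Nd7.
Legal moves for White: none.
Not in check and no legal moves → stalemate.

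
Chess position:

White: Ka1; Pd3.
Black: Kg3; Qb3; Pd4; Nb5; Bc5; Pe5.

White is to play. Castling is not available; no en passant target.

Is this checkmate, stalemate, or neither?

stalemate

White to move; white king on a1.
In check: no.
King squares — b1: attacked by Qb3; a2: attacked by Qb3; b2: attacked by Qb3.
Legal moves for White: none.
Not in check and no legal moves → stalemate.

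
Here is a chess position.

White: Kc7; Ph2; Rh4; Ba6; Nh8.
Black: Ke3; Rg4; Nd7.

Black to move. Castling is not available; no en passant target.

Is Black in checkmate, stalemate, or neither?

neither

Black to move; black king on e3.
In check: no.
Legal moves for Black include: Nf8, Nb8, Nf6, Nb6, Ne5, Nc5, Rg8, Rg7, Rg6, Rg5, Rxh4, Rf4, Re4, Rd4, Rc4+, Rb4, Ra4, Rg3, ... (list truncated; more exist).
Black has legal moves and is not in check → neither.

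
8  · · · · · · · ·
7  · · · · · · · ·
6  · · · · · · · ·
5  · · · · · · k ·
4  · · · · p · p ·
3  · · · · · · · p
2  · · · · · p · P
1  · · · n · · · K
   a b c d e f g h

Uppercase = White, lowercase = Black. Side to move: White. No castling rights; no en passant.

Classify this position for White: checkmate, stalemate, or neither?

White to move; white king on h1.
In check: no.
King squares — g1: attacked by Pf2; g2: attacked by Ph3; h2: own pawn.
Legal moves for White: none.
Not in check and no legal moves → stalemate.

stalemate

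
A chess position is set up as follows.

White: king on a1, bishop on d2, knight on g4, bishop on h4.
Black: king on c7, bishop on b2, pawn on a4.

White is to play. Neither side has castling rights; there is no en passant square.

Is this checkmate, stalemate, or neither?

neither

White to move; white king on a1.
In check: yes, from the black bishop on b2.
Legal moves for White: Kxb2, Ka2, Kb1.
White is in check but has 3 legal moves → neither.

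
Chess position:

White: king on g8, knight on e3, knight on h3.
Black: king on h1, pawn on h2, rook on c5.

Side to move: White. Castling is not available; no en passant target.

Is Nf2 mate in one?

no

After Nf2: black king on h1; in check: yes, from the white knight on f2.
Black has 1 legal reply: Kg1.
In check but a legal move exists → not checkmate.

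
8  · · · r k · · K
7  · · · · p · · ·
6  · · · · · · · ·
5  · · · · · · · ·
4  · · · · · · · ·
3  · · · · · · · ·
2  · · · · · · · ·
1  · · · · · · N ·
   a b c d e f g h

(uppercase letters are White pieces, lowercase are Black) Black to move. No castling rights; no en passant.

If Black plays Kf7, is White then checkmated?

no

After Kf7: white king on h8; in check: yes, from the black rook on d8.
White has 1 legal reply: Kh7.
In check but a legal move exists → not checkmate.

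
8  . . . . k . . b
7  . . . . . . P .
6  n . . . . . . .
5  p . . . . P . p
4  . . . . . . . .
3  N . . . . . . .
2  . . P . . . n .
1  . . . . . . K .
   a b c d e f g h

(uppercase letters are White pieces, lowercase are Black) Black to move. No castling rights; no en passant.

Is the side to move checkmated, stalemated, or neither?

neither

Black to move; black king on e8.
In check: no.
Legal moves for Black: Bxg7, Kd8, Kf7, Ke7, Kd7, Nb8, Nc7, Nc5, Nb4, Nh4, Nf4, Ne3, Ne1, h4, a4.
Black has 15 legal moves and is not in check → neither.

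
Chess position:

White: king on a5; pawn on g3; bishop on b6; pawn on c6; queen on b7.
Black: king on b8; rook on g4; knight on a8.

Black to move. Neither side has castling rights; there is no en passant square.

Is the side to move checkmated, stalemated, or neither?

Black to move; black king on b8.
In check: yes, from the white queen on b7.
King squares — a7: attacked by Bb6; b7: attacked by Pc6; c7: attacked by Bb6; a8: own knight; c8: attacked by Qb7.
Legal moves for Black: none.
In check with no legal moves → checkmate.

checkmate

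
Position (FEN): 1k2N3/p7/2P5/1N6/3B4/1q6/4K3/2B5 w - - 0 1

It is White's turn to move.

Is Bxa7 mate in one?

After Bxa7: black king on b8; in check: yes, from the white bishop on a7.
Black has 2 legal replies: Kc8, Ka8.
In check but a legal move exists → not checkmate.

no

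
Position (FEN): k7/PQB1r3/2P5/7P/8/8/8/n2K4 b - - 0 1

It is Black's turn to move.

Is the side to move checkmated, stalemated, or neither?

checkmate

Black to move; black king on a8.
In check: yes, from the white queen on b7.
King squares — a7: attacked by Qb7; b7: attacked by Pc6; b8: attacked by Pa7.
Legal moves for Black: none.
In check with no legal moves → checkmate.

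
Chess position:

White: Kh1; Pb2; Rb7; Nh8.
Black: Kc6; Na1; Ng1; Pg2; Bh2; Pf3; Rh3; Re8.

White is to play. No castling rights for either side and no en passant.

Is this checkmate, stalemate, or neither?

checkmate

White to move; white king on h1.
In check: yes, from the black pawn on g2.
King squares — g1: attacked by Bh2; g2: attacked by Pf3; h2: attacked by Rh3.
Legal moves for White: none.
In check with no legal moves → checkmate.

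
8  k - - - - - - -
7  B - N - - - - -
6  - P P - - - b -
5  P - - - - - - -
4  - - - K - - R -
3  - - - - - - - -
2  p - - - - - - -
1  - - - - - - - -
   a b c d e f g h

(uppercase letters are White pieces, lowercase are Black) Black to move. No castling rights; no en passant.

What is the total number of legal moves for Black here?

Black to move; king on a8.
In check: yes, from the white knight on c7.
Legal moves: none.
Count: 0.

0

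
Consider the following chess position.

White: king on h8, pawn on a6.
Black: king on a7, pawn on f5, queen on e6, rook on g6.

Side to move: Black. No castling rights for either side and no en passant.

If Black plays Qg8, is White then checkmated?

yes

After Qg8: white king on h8; in check: yes, from the black queen on g8.
King squares — g7: attacked by Rg6; h7: attacked by Qg8; g8: attacked by Rg6.
White has no legal moves → checkmate.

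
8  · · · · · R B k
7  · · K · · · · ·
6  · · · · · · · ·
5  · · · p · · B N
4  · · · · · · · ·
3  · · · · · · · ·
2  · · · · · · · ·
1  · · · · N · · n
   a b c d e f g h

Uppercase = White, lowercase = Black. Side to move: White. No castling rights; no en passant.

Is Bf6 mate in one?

After Bf6: black king on h8; in check: yes, from the white bishop on f6.
King squares — g7: attacked by Nh5; h7: attacked by Bg8; g8: attacked by Rf8.
Black has no legal moves → checkmate.

yes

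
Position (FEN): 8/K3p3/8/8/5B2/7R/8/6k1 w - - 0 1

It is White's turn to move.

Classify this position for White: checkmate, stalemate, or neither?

White to move; white king on a7.
In check: no.
Legal moves for White include: Kb8, Ka8, Kb7, Kb6, Ka6, Bb8, Bc7, Bh6, Bd6, Bg5, Be5, Bg3, Be3+, Bh2+, Bd2, Bc1, Rh8, Rh7, ... (list truncated; more exist).
White has legal moves and is not in check → neither.

neither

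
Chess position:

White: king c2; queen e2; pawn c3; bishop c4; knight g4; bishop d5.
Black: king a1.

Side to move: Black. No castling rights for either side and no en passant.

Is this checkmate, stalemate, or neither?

stalemate

Black to move; black king on a1.
In check: no.
King squares — b1: attacked by Kc2; a2: attacked by Bc4; b2: attacked by Kc2.
Legal moves for Black: none.
Not in check and no legal moves → stalemate.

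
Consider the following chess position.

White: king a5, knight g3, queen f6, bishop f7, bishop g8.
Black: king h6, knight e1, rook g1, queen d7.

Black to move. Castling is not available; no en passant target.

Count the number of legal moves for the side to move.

Black to move; king on h6.
In check: yes, from the white queen on f6.
Legal moves: none.
Count: 0.

0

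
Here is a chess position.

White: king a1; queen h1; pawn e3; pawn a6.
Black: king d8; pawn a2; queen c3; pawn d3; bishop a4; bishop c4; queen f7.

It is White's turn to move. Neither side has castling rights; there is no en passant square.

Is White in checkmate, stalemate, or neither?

checkmate

White to move; white king on a1.
In check: yes, from the black queen on c3.
King squares — b1: attacked by Pa2; a2: attacked by Bc4; b2: attacked by Qc3.
Legal moves for White: none.
In check with no legal moves → checkmate.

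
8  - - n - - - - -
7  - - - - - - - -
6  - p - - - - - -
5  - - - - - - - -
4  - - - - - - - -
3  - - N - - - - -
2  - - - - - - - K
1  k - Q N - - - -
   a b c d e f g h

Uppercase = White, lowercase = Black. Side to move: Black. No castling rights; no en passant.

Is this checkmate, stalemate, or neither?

Black to move; black king on a1.
In check: yes, from the white queen on c1.
King squares — b1: attacked by Qc1; a2: attacked by Nc3; b2: attacked by Qc1.
Legal moves for Black: none.
In check with no legal moves → checkmate.

checkmate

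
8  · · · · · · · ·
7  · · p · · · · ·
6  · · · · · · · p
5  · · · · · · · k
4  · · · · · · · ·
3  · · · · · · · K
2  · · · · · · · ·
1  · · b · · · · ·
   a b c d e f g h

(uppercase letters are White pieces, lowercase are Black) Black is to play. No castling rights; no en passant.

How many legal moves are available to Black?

Black to move; king on h5.
In check: no.
Legal moves: Kg6, Kg5, Bg5, Bf4, Be3, Ba3, Bd2, Bb2, c6, c5.
Count: 10.

10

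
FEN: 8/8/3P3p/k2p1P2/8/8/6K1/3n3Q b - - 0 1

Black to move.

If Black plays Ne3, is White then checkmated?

After Ne3: white king on g2; in check: yes, from the black knight on e3.
White has 6 legal replies: Kh3, Kg3, Kf3, Kh2, Kf2, Kg1.
In check but a legal move exists → not checkmate.

no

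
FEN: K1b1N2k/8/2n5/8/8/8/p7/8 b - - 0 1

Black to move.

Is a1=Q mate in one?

yes

After a1=Q: white king on a8; in check: yes, from the black queen on a1.
King squares — a7: attacked by Qa1; b7: attacked by Bc8; b8: attacked by Nc6.
White has no legal moves → checkmate.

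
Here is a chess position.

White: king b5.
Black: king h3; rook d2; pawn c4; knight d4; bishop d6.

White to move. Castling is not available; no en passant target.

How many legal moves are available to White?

5

White to move; king on b5.
In check: yes, from the black knight on d4.
Legal moves: Kb6, Ka6, Ka5, Kxc4, Ka4.
Count: 5.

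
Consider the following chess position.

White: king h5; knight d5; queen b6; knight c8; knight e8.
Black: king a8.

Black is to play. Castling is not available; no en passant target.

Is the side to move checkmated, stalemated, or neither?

stalemate

Black to move; black king on a8.
In check: no.
King squares — a7: attacked by Qb6; b7: attacked by Qb6; b8: attacked by Qb6.
Legal moves for Black: none.
Not in check and no legal moves → stalemate.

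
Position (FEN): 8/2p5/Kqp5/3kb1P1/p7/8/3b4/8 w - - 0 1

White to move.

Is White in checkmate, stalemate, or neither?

checkmate

White to move; white king on a6.
In check: yes, from the black queen on b6.
King squares — a5: attacked by Bd2; b5: attacked by Qb6; b6: attacked by Pc7; a7: attacked by Qb6; b7: attacked by Qb6.
Legal moves for White: none.
In check with no legal moves → checkmate.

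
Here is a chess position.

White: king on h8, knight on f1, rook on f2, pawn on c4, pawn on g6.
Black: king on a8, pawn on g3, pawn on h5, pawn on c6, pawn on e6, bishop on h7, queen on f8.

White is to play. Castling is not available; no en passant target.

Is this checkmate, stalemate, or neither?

neither

White to move; white king on h8.
In check: yes, from the black queen on f8.
Legal moves for White: Kxh7, Rxf8+.
White is in check but has 2 legal moves → neither.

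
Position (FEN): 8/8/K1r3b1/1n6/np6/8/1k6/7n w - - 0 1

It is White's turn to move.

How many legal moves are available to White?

3

White to move; king on a6.
In check: yes, from the black rook on c6.
Legal moves: Kb7, Kxb5, Ka5.
Count: 3.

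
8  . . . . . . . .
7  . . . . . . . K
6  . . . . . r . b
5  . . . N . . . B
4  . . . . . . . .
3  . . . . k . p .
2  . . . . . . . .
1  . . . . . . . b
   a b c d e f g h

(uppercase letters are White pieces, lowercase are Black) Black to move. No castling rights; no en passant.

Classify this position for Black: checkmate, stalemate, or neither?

Black to move; black king on e3.
In check: yes, from the white knight on d5.
King squares — d2: available; e2: attacked by Bh5; f2: available; d3: available; f3: attacked by Bh5; d4: available; e4: available; f4: attacked by Nd5.
Legal moves for Black: Ke4, Kd4, Kd3, Kf2, Kd2, Bxd5.
Black is in check but has 6 legal moves → neither.

neither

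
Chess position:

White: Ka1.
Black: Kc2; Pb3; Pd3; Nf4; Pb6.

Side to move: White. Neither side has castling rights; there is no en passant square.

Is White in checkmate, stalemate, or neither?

White to move; white king on a1.
In check: no.
King squares — b1: attacked by Kc2; a2: attacked by Pb3; b2: attacked by Kc2.
Legal moves for White: none.
Not in check and no legal moves → stalemate.

stalemate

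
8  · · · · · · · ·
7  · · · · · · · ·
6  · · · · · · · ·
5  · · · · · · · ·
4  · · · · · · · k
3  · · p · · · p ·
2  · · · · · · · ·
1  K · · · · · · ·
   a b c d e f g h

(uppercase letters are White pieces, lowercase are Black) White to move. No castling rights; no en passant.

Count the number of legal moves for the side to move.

White to move; king on a1.
In check: no.
Legal moves: Ka2, Kb1.
Count: 2.

2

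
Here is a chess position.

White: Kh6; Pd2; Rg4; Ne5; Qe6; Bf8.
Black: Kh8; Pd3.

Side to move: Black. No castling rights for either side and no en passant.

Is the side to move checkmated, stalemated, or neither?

stalemate

Black to move; black king on h8.
In check: no.
King squares — g7: attacked by Rg4; h7: attacked by Kh6; g8: attacked by Rg4.
Legal moves for Black: none.
Not in check and no legal moves → stalemate.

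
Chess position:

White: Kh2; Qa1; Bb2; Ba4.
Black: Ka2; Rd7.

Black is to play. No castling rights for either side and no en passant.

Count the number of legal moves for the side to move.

Black to move; king on a2.
In check: yes, from the white queen on a1.
Legal moves: none.
Count: 0.

0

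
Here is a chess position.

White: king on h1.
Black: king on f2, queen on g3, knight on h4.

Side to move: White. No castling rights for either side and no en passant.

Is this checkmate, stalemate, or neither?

stalemate

White to move; white king on h1.
In check: no.
King squares — g1: attacked by Kf2; g2: attacked by Kf2; h2: attacked by Qg3.
Legal moves for White: none.
Not in check and no legal moves → stalemate.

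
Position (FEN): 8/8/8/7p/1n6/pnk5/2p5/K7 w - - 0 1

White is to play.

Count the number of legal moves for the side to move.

0

White to move; king on a1.
In check: yes, from the black knight on b3.
Legal moves: none.
Count: 0.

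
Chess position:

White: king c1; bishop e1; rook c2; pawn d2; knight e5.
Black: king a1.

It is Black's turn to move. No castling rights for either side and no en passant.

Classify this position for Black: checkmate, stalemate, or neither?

Black to move; black king on a1.
In check: no.
King squares — b1: attacked by Kc1; a2: attacked by Rc2; b2: attacked by Kc1.
Legal moves for Black: none.
Not in check and no legal moves → stalemate.

stalemate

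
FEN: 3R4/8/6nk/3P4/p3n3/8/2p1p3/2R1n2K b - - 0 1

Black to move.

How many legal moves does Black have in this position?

22

Black to move; king on h6.
In check: no.
Legal moves: Kh7, Kg7, Kh5, Kg5, Nh8, Nf8, Ne7, Ne5, Nh4, Nf4, Nf6, Nd6, Ng5, Nc5, Ng3+, Nc3, Nf2+, Nd2, Nf3, Nd3, Ng2, a3.
Count: 22.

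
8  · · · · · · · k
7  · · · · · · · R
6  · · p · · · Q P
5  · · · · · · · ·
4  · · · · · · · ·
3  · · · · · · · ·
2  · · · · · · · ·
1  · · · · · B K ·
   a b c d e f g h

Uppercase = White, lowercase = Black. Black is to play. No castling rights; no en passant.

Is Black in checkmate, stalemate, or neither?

checkmate

Black to move; black king on h8.
In check: yes, from the white rook on h7.
King squares — g7: attacked by Qg6; h7: attacked by Qg6; g8: attacked by Qg6.
Legal moves for Black: none.
In check with no legal moves → checkmate.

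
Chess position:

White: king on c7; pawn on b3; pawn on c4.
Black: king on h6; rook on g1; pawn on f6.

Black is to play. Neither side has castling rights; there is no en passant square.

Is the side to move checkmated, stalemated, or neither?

Black to move; black king on h6.
In check: no.
Legal moves for Black include: Kh7, Kg7, Kg6, Kh5, Kg5, Rg8, Rg7+, Rg6, Rg5, Rg4, Rg3, Rg2, Rh1, Rf1, Re1, Rd1, Rc1, Rb1, ... (list truncated; more exist).
Black has legal moves and is not in check → neither.

neither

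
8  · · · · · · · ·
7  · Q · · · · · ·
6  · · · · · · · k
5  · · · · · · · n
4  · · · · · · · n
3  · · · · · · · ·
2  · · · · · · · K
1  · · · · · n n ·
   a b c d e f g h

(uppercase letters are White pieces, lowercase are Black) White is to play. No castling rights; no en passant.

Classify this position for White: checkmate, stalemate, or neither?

White to move; white king on h2.
In check: yes, from the black knight on f1.
King squares — g1: available; h1: available; g2: attacked by Nh4; g3: attacked by Nf1; h3: attacked by Ng1.
Legal moves for White: Kh1, Kxg1.
White is in check but has 2 legal moves → neither.

neither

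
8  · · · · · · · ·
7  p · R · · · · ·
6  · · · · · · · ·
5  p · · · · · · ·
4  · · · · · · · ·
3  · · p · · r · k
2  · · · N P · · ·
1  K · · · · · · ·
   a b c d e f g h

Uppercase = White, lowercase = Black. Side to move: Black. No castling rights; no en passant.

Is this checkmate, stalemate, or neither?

Black to move; black king on h3.
In check: no.
Legal moves for Black include: Kh4, Kg4, Kg3, Kh2, Kg2, Rf8, Rf7, Rf6, Rf5, Rf4, Rg3, Re3, Rd3, Rf2, Rf1+, cxd2, a6, a4, ... (list truncated; more exist).
Black has legal moves and is not in check → neither.

neither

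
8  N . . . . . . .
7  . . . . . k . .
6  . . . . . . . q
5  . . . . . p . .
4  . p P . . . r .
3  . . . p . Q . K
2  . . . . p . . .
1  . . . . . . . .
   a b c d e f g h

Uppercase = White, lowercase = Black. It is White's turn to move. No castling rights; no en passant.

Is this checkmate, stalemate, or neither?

White to move; white king on h3.
In check: yes, from the black queen on h6.
King squares — g2: attacked by Rg4; h2: attacked by Qh6; g3: attacked by Rg4; g4: attacked by Pf5; h4: attacked by Rg4.
Legal moves for White: none.
In check with no legal moves → checkmate.

checkmate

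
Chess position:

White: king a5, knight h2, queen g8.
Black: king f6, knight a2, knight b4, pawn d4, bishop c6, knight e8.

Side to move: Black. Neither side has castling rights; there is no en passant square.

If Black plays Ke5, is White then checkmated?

After Ke5: white king on a5; in check: no.
White is not in check, so this cannot be checkmate.

no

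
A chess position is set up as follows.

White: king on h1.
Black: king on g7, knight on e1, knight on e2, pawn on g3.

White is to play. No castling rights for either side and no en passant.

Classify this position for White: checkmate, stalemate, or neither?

White to move; white king on h1.
In check: no.
King squares — g1: attacked by Ne2; g2: attacked by Ne1; h2: attacked by Pg3.
Legal moves for White: none.
Not in check and no legal moves → stalemate.

stalemate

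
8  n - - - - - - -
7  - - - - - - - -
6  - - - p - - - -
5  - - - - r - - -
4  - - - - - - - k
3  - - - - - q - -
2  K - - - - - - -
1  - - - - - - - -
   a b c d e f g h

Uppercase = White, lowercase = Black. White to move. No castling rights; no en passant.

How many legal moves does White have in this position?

3

White to move; king on a2.
In check: no.
Legal moves: Kb2, Kb1, Ka1.
Count: 3.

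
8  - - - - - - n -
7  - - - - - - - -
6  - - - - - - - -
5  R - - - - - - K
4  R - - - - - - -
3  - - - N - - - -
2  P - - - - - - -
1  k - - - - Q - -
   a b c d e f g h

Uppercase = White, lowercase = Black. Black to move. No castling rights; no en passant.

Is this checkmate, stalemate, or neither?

Black to move; black king on a1.
In check: yes, from the white queen on f1.
King squares — b1: attacked by Qf1; a2: attacked by Ra4; b2: attacked by Nd3.
Legal moves for Black: none.
In check with no legal moves → checkmate.

checkmate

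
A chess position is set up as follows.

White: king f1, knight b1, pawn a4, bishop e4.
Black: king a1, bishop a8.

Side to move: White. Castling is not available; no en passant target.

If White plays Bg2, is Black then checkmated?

no

After Bg2: black king on a1; in check: no.
Black is not in check, so this cannot be checkmate.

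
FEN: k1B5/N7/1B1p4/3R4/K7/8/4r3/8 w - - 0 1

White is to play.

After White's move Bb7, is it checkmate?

After Bb7: black king on a8; in check: yes, from the white bishop on b7.
Black has 2 legal replies: Kb8, Kxb7.
In check but a legal move exists → not checkmate.

no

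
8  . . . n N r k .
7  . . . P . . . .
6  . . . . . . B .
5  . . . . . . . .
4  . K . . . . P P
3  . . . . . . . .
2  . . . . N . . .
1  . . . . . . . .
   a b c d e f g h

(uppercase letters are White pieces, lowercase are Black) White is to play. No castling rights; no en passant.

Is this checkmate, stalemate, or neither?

neither

White to move; white king on b4.
In check: no.
Legal moves for White include: Ng7, Nc7, Nf6+, Nd6, Bh7+, Bf7+, Bh5, Bf5, Be4, Bd3, Bc2, Bb1, Kc5, Kb5, Ka5, Kc4, Ka4, Kc3, ... (list truncated; more exist).
White has legal moves and is not in check → neither.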